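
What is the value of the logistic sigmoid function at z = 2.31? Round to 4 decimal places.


exp(-2.3100) = 0.0993.
1 + exp(-z) = 1.0993.
sigmoid = 1/1.0993 = 0.9097.

0.9097


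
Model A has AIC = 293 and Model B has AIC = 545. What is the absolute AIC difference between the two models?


Compute |293 - 545| = 252.
Model A has the smaller AIC.

252


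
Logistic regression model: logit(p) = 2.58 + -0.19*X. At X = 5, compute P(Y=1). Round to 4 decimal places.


Compute z = 2.58 + (-0.19)(5) = 1.6300.
exp(-z) = 0.1959.
P = 1/(1 + 0.1959) = 0.8362.

0.8362


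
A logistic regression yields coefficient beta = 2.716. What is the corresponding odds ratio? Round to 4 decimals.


Odds ratio = exp(beta) = exp(2.716).
= 15.1197.

15.1197


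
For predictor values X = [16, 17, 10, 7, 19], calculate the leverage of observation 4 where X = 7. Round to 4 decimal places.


Compute xbar = 13.8000 with n = 5 observations.
SXX = 102.8000.
Leverage = 1/5 + (7 - 13.8000)^2/102.8000 = 0.6498.

0.6498


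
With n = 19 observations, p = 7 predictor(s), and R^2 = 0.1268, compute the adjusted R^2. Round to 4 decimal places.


Plug in: Adj R^2 = 1 - (1 - 0.1268) * 18/11.
= 1 - 0.8732 * 18/11
= 1 - 15.7176 / 11
= 1 - 1.4289 = -0.4289.

-0.4289


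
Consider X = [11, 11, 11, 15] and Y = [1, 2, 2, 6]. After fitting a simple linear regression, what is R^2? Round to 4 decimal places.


After computing the OLS fit (b0=-10.2500, b1=1.0833):
SSres = 0.6667, SStot = 14.7500.
R^2 = 1 - 0.6667/14.7500 = 0.9548.

0.9548


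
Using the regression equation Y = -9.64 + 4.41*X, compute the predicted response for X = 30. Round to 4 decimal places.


Substitute X = 30 into the equation:
Y = -9.64 + 4.41 * 30 = -9.64 + 132.3000 = 122.6600.

122.6600


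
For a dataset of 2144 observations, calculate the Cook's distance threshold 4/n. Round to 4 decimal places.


The threshold is 4/n.
4/2144 = 0.0019.

0.0019


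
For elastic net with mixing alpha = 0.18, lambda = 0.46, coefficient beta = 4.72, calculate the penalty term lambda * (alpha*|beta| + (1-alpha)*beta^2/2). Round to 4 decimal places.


Compute:
L1 = 0.18 * 4.72 = 0.8496.
L2 = 0.82 * 4.72^2 / 2 = 9.1341.
Penalty = 0.46 * (0.8496 + 9.1341) = 4.5925.

4.5925


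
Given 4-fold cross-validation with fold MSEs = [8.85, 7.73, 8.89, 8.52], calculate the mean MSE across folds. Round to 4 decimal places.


Total MSE across folds = 33.9900.
CV-MSE = 33.9900/4 = 8.4975.

8.4975


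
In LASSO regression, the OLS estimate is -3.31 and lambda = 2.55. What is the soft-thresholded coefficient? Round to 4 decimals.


|beta_OLS| = 3.31.
lambda = 2.55.
Since |beta| > lambda, coefficient = sign(beta)*(|beta| - lambda) = -0.7600.
Result = -0.7600.

-0.7600


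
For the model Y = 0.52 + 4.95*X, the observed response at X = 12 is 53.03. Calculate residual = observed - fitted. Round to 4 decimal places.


Predicted = 0.52 + 4.95 * 12 = 59.9200.
Residual = 53.03 - 59.9200 = -6.8900.

-6.8900


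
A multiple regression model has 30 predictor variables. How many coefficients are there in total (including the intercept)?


Including the intercept, the model has 30 predictor coefficients + 1 intercept.
Total = 31.

31


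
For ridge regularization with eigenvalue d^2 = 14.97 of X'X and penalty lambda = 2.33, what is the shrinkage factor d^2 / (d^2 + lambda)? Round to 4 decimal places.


Compute the denominator: 14.97 + 2.33 = 17.3000.
Shrinkage factor = 14.97 / 17.3000 = 0.8653.

0.8653


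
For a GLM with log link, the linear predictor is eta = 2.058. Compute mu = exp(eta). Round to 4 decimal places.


The inverse log link gives:
mu = exp(2.058) = 7.8303.

7.8303


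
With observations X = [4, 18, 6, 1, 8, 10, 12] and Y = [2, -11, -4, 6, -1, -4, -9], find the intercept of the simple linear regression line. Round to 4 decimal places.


Compute b1 = -0.9962 from the OLS formula.
With xbar = 8.4286 and ybar = -3.0000, the intercept is:
b0 = -3.0000 - -0.9962 * 8.4286 = 5.3965.

5.3965


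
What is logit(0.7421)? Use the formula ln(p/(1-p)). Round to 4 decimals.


The odds are p/(1-p) = 0.7421 / 0.2579 = 2.8775.
logit(p) = ln(2.8775) = 1.0569.

1.0569


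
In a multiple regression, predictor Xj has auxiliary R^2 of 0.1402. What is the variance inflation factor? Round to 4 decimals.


Using VIF = 1/(1 - R^2_j):
1 - 0.1402 = 0.8598.
VIF = 1.1631.

1.1631


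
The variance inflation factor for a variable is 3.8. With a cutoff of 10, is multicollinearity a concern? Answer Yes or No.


The threshold is 10.
VIF = 3.8 is < 10.
Multicollinearity indication: No.

No


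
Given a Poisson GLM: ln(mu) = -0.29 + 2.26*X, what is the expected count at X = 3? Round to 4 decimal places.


Linear predictor: eta = -0.29 + (2.26)(3) = 6.4900.
Expected count: mu = exp(6.4900) = 658.5234.

658.5234


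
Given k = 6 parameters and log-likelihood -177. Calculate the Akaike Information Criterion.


AIC = 2k - 2*loglik = 2(6) - 2(-177).
= 12 + 354 = 366.

366


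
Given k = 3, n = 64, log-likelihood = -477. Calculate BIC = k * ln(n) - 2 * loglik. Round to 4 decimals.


Compute k*ln(n) = 3*ln(64) = 3*4.158883 = 12.476649.
Then -2*loglik = 954.
BIC = 12.476649 + 954 = 966.476649, which rounds to 966.4766.

966.4766


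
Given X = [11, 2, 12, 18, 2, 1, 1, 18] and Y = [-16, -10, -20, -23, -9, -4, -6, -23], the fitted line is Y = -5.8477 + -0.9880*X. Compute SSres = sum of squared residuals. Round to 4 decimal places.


Predicted values from Y = -5.8477 + -0.9880*X.
Residuals: [0.7157, -2.1763, -2.2963, 0.6317, -1.1763, 2.8357, 0.8357, 0.6317].
SSres = 21.4429.

21.4429


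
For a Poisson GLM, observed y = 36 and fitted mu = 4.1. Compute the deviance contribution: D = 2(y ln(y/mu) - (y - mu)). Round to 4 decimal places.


First: ln(36/4.1) = 2.172532.
Then: 36 * 2.172532 = 78.211152.
y - mu = 36 - 4.1 = 31.9.
D = 2(78.211152 - 31.9) = 92.622304, which rounds to 92.6223.

92.6223


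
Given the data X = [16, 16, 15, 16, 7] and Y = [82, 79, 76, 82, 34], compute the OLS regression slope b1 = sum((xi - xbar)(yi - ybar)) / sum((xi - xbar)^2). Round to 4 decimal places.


Calculate xbar = 14.0000, ybar = 70.6000.
S_xx = 62.0000, S_xy = 324.0000.
Using b1 = S_xy / S_xx = 324.0000 / 62.0000, we get b1 = 5.2258.

5.2258


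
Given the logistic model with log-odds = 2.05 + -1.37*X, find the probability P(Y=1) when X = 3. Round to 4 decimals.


Linear predictor: z = 2.05 + -1.37 * 3 = -2.0600.
P = 1/(1 + exp(2.0600)) = 1/(1 + 7.8460) = 0.1130.

0.1130


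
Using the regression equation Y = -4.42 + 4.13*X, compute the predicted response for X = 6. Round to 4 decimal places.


Substitute X = 6 into the equation:
Y = -4.42 + 4.13 * 6 = -4.42 + 24.7800 = 20.3600.

20.3600


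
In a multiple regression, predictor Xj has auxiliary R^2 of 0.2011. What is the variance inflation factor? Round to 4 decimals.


Denominator: 1 - 0.2011 = 0.7989.
VIF = 1 / 0.7989 = 1.2517.

1.2517


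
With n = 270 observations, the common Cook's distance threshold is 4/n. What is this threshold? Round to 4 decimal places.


The threshold is 4/n.
4/270 = 0.0148.

0.0148


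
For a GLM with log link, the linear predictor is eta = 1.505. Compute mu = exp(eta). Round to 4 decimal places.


The inverse log link gives:
mu = exp(1.505) = 4.5042.

4.5042


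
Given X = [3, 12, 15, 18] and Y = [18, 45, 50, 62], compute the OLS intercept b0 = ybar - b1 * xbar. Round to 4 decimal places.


First find the slope: b1 = 2.8571.
Means: xbar = 12.0000, ybar = 43.7500.
b0 = ybar - b1 * xbar = 43.7500 - 2.8571 * 12.0000 = 9.4643.

9.4643


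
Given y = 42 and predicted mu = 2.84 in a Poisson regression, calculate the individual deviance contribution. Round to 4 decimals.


y/mu = 42/2.84 = 14.788732 (approx.), and ln(42/2.84) = 2.693866.
y * ln(y/mu) = 42 * 2.693866 = 113.142372.
y - mu = 39.16.
D = 2 * (113.142372 - 39.16) = 147.964744, which rounds to 147.9647.

147.9647


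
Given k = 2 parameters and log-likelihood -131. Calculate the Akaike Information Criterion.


Compute:
2k = 2*2 = 4.
-2*loglik = -2*(-131) = 262.
AIC = 4 + 262 = 266.

266


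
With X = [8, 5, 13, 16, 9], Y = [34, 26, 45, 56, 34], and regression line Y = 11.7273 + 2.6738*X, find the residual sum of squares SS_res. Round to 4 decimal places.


Predicted values from Y = 11.7273 + 2.6738*X.
Residuals: [0.8823, 0.9037, -1.4867, 1.4919, -1.7915].
SSres = 9.2406.

9.2406


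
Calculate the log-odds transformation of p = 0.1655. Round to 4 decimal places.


The odds are p/(1-p) = 0.1655 / 0.8345 = 0.1983.
logit(p) = ln(0.1983) = -1.6179.

-1.6179


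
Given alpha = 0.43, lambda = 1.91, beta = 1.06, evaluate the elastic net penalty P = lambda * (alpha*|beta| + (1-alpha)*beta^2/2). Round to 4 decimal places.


Compute:
L1 = 0.43 * 1.06 = 0.4558.
L2 = 0.57 * 1.06^2 / 2 = 0.3202.
Penalty = 1.91 * (0.4558 + 0.3202) = 1.4822.

1.4822


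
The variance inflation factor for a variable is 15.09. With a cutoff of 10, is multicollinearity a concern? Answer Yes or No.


Compare VIF = 15.09 to the threshold of 10.
15.09 >= 10, so the answer is Yes.

Yes


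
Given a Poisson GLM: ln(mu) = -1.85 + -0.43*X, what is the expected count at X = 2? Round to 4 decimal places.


Linear predictor: eta = -1.85 + (-0.43)(2) = -2.7100.
Expected count: mu = exp(-2.7100) = 0.0665.

0.0665


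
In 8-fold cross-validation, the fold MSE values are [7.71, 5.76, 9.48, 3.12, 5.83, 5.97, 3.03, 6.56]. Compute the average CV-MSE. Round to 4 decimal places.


Sum of fold MSEs = 47.4600.
Average = 47.4600 / 8 = 5.9325.

5.9325


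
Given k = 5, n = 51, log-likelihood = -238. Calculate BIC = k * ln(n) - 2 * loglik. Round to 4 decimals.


k * ln(n) = 5 * ln(51) = 5 * 3.931826 = 19.659130.
-2 * loglik = -2 * (-238) = 476.
BIC = 19.659130 + 476 = 495.659130, which rounds to 495.6591.

495.6591


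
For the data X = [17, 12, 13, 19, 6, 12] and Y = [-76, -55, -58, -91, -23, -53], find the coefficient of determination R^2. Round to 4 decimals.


After computing the OLS fit (b0=7.4603, b1=-5.0729):
SSres = 14.9530, SStot = 2661.3333.
R^2 = 1 - 14.9530/2661.3333 = 0.9944.

0.9944


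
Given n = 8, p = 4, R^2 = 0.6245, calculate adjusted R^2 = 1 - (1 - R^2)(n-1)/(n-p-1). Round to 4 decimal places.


Plug in: Adj R^2 = 1 - (1 - 0.6245) * 7/3.
= 1 - 0.3755 * 7/3
= 1 - 2.6285 / 3
= 1 - 0.8762 = 0.1238.

0.1238


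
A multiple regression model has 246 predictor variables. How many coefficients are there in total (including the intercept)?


Including the intercept, the model has 246 predictor coefficients + 1 intercept.
Total = 247.

247


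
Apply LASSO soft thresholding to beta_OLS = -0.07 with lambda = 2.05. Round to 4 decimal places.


Check: |-0.07| = 0.07 vs lambda = 2.05.
Since |beta| <= lambda, the coefficient is set to 0.
Soft-thresholded coefficient = 0.0000.

0.0000


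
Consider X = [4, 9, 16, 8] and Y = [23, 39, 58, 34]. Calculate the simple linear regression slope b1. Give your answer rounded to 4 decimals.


First compute the means: xbar = 9.2500, ybar = 38.5000.
Then S_xx = sum((xi - xbar)^2) = 74.7500.
S_xy = sum((xi - xbar)(yi - ybar)) = 218.5000.
b1 = S_xy / S_xx = 218.5000 / 74.7500 = 2.9231.

2.9231


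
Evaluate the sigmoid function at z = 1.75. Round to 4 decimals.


Compute exp(-1.7500) = 0.1738.
Sigmoid = 1 / (1 + 0.1738) = 1 / 1.1738 = 0.8520.

0.8520


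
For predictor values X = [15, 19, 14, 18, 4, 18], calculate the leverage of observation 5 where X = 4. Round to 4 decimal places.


Mean of X: xbar = 14.6667.
SXX = 155.3333.
For X = 4: h = 1/6 + (4 - 14.6667)^2/155.3333 = 0.8991.

0.8991


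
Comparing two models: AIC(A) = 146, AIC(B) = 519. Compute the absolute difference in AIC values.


Compute |146 - 519| = 373.
Model A has the smaller AIC.

373


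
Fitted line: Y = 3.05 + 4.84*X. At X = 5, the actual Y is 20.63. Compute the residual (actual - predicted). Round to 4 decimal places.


Fitted value at X = 5 is yhat = 3.05 + 4.84*5 = 27.2500.
Residual = 20.63 - 27.2500 = -6.6200.

-6.6200


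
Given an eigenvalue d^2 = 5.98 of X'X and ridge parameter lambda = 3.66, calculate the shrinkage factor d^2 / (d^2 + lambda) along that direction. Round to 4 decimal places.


Compute the denominator: 5.98 + 3.66 = 9.6400.
Shrinkage factor = 5.98 / 9.6400 = 0.6203.

0.6203


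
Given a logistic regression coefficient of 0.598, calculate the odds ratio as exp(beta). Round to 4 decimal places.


exp(0.598) = 1.8185.
So the odds ratio is 1.8185.

1.8185


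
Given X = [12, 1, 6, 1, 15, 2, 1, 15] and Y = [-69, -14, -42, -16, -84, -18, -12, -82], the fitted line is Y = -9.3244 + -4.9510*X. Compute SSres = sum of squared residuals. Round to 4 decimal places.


Predicted values from Y = -9.3244 + -4.9510*X.
Residuals: [-0.2636, 0.2754, -2.9696, -1.7246, -0.4106, 1.2264, 2.2754, 1.5894].
SSres = 21.3144.

21.3144


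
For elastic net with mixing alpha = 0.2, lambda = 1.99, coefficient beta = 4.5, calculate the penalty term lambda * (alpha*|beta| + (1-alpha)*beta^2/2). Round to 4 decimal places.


L1 component = 0.2 * |4.5| = 0.9000.
L2 component = 0.8 * 4.5^2 / 2 = 8.1000.
Penalty = 1.99 * (0.9000 + 8.1000) = 1.99 * 9.0000 = 17.9100.

17.9100


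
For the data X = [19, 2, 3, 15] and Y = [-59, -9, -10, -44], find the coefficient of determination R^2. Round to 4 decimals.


The fitted line is Y = -1.9966 + -2.9234*X.
SSres = 7.4674, SStot = 1877.0000.
R^2 = 1 - SSres/SStot = 0.9960.

0.9960


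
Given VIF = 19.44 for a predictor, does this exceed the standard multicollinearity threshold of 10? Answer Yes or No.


Check: VIF = 19.44 vs threshold = 10.
Since 19.44 >= 10, the answer is Yes.

Yes


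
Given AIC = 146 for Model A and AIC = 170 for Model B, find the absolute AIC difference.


|AIC_A - AIC_B| = |146 - 170| = 24.
Model A is preferred (lower AIC).

24


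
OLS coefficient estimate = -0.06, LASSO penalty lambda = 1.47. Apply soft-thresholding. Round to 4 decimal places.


|beta_OLS| = 0.06.
lambda = 1.47.
Since |beta| <= lambda, the coefficient is set to 0.
Result = 0.0000.

0.0000


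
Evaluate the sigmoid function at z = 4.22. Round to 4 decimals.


exp(-4.2200) = 0.0147.
1 + exp(-z) = 1.0147.
sigmoid = 1/1.0147 = 0.9855.

0.9855


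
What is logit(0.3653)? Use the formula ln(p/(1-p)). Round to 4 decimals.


The odds are p/(1-p) = 0.3653 / 0.6347 = 0.5755.
logit(p) = ln(0.5755) = -0.5524.

-0.5524


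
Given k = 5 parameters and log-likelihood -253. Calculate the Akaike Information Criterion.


AIC = 2*5 - 2*(-253).
= 10 + 506 = 516.

516


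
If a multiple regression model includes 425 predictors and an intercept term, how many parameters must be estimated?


Total coefficients = number of predictors + 1 (for the intercept).
= 425 + 1 = 426.

426


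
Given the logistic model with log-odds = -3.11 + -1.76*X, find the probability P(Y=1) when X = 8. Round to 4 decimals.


Linear predictor: z = -3.11 + -1.76 * 8 = -17.1900.
P = 1/(1 + exp(17.1900)) = 1/(1 + 29209366.8987) = 0.0000.

0.0000


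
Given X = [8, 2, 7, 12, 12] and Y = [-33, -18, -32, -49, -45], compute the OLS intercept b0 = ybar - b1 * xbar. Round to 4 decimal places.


Compute b1 = -2.9157 from the OLS formula.
With xbar = 8.2000 and ybar = -35.4000, the intercept is:
b0 = -35.4000 - -2.9157 * 8.2000 = -11.4913.

-11.4913


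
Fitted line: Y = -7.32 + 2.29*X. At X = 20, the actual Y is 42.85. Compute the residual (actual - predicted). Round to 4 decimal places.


Compute yhat = -7.32 + (2.29)(20) = 38.4800.
Residual = actual - predicted = 42.85 - 38.4800 = 4.3700.

4.3700


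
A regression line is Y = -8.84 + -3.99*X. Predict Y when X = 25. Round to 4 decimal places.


Plug X = 25 into Y = -8.84 + -3.99*X:
Y = -8.84 + -99.7500 = -108.5900.

-108.5900


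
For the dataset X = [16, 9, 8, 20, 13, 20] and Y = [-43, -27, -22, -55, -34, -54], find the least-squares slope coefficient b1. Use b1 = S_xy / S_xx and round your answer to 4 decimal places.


Calculate xbar = 14.3333, ybar = -39.1667.
S_xx = 137.3333, S_xy = -360.6667.
Using b1 = S_xy / S_xx = -360.6667 / 137.3333, we get b1 = -2.6262.

-2.6262


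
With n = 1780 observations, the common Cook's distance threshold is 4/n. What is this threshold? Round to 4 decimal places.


Cook's distance cutoff = 4/n = 4/1780.
= 0.0022.

0.0022


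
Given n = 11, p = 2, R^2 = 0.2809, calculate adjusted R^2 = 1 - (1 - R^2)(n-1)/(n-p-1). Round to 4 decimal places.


Adjusted R^2 = 1 - (1 - R^2) * (n-1)/(n-p-1).
(1 - R^2) = 0.7191.
(n-1)/(n-p-1) = 10/8.
(1 - R^2) * (n-1) = 0.7191 * 10 = 7.1910.
Divide by (n-p-1): 7.1910 / 8 = 0.8989.
Adj R^2 = 1 - 0.8989 = 0.1011.

0.1011


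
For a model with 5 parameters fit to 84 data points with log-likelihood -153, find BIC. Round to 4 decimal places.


Compute k*ln(n) = 5*ln(84) = 5*4.430817 = 22.154085.
Then -2*loglik = 306.
BIC = 22.154085 + 306 = 328.154085, which rounds to 328.1541.

328.1541


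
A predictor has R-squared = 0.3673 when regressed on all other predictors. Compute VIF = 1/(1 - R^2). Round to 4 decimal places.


Using VIF = 1/(1 - R^2_j):
1 - 0.3673 = 0.6327.
VIF = 1.5805.

1.5805


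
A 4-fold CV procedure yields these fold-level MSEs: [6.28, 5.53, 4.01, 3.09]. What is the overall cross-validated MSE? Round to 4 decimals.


Total MSE across folds = 18.9100.
CV-MSE = 18.9100/4 = 4.7275.

4.7275


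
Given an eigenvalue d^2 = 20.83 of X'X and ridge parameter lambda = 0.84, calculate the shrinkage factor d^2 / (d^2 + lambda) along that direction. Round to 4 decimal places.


d^2 + lambda = 20.83 + 0.84 = 21.6700.
Shrinkage factor = 20.83/21.6700 = 0.9612.

0.9612


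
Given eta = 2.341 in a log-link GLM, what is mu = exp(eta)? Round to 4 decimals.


The inverse log link gives:
mu = exp(2.341) = 10.3916.

10.3916


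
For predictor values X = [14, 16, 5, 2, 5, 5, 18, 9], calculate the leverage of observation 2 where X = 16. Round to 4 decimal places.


n = 8, xbar = 9.2500.
SXX = sum((xi - xbar)^2) = 251.5000.
h = 1/8 + (16 - 9.2500)^2 / 251.5000 = 0.3062.

0.3062


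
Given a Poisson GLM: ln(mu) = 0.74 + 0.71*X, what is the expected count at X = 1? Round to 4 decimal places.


Linear predictor: eta = 0.74 + (0.71)(1) = 1.4500.
Expected count: mu = exp(1.4500) = 4.2631.

4.2631


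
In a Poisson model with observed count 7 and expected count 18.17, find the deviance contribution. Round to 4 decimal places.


y/mu = 7/18.17 = 0.385250 (approx.), and ln(7/18.17) = -0.953862.
y * ln(y/mu) = 7 * -0.953862 = -6.677034.
y - mu = -11.17.
D = 2 * (-6.677034 - -11.17) = 8.985932, which rounds to 8.9859.

8.9859


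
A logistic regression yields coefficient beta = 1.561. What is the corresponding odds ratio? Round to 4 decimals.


Odds ratio = exp(beta) = exp(1.561).
= 4.7636.

4.7636


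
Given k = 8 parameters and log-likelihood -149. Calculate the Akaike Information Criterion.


AIC = 2*8 - 2*(-149).
= 16 + 298 = 314.

314


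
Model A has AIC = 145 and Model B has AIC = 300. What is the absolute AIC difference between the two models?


Absolute difference = |145 - 300| = 155.
The model with lower AIC (A) is preferred.

155


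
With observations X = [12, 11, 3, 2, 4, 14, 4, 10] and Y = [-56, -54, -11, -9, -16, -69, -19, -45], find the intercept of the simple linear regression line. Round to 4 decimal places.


First find the slope: b1 = -5.0032.
Means: xbar = 7.5000, ybar = -34.8750.
b0 = ybar - b1 * xbar = -34.8750 - -5.0032 * 7.5000 = 2.6490.

2.6490


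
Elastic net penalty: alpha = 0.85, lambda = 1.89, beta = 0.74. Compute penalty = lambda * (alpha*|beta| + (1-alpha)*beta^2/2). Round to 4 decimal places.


alpha * |beta| = 0.85 * 0.74 = 0.6290.
(1-alpha) * beta^2/2 = 0.15 * 0.5476/2 = 0.0411.
Total = 1.89 * (0.6290 + 0.0411) = 1.2664.

1.2664


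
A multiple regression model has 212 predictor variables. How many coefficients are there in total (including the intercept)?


Total coefficients = number of predictors + 1 (for the intercept).
= 212 + 1 = 213.

213


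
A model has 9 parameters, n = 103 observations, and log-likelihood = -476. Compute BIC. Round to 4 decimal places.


k * ln(n) = 9 * ln(103) = 9 * 4.634729 = 41.712561.
-2 * loglik = -2 * (-476) = 952.
BIC = 41.712561 + 952 = 993.712561, which rounds to 993.7126.

993.7126


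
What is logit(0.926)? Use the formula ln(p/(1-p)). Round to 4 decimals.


1 - p = 0.074.
p/(1-p) = 12.5135.
logit = ln(12.5135) = 2.5268.

2.5268


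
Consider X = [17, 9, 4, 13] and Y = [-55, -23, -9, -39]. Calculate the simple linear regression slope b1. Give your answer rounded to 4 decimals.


Calculate xbar = 10.7500, ybar = -31.5000.
S_xx = 92.7500, S_xy = -330.5000.
Using b1 = S_xy / S_xx = -330.5000 / 92.7500, we get b1 = -3.5633.

-3.5633


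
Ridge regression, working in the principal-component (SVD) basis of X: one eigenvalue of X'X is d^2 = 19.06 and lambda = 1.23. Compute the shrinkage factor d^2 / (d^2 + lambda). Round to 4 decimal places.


Denominator = d^2 + lambda = 19.06 + 1.23 = 20.2900.
Shrinkage = 19.06 / 20.2900 = 0.9394.

0.9394


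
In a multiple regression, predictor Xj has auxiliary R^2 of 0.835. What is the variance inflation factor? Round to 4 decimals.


VIF = 1 / (1 - 0.835).
= 1 / 0.165 = 6.0606.

6.0606


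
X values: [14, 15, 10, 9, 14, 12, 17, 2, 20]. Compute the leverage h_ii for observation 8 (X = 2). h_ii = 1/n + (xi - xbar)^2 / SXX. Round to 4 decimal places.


Mean of X: xbar = 12.5556.
SXX = 216.2222.
For X = 2: h = 1/9 + (2 - 12.5556)^2/216.2222 = 0.6264.

0.6264


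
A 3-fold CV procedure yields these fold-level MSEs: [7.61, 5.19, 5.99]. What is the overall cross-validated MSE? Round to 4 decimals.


Total MSE across folds = 18.7900.
CV-MSE = 18.7900/3 = 6.2633.

6.2633


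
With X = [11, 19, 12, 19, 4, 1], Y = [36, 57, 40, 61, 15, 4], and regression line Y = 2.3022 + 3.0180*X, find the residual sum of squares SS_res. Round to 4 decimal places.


Predicted values from Y = 2.3022 + 3.0180*X.
Residuals: [0.4998, -2.6442, 1.4818, 1.3558, 0.6258, -1.3202].
SSres = 13.4101.

13.4101


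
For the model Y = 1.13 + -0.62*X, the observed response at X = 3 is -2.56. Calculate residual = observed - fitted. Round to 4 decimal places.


Predicted = 1.13 + -0.62 * 3 = -0.7300.
Residual = -2.56 - -0.7300 = -1.8300.

-1.8300


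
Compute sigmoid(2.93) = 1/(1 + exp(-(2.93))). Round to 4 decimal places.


Compute exp(-2.9300) = 0.0534.
Sigmoid = 1 / (1 + 0.0534) = 1 / 1.0534 = 0.9493.

0.9493


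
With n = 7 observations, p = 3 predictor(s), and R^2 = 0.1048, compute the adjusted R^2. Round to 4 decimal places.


Using the formula:
(1 - 0.1048) = 0.8952.
Multiply by 6/3: 0.8952 * 6 = 5.3712, then 5.3712 / 3 = 1.7904.
Adj R^2 = 1 - 1.7904 = -0.7904.

-0.7904


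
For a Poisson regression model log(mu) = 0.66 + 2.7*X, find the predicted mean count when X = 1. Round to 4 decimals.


eta = 0.66 + 2.7 * 1 = 3.3600.
mu = exp(3.3600) = 28.7892.

28.7892


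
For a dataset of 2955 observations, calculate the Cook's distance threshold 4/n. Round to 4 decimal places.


Using the rule of thumb:
Threshold = 4 / 2955 = 0.0014.

0.0014


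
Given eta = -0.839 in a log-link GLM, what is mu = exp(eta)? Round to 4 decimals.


mu = exp(eta) = exp(-0.839).
= 0.4321.

0.4321


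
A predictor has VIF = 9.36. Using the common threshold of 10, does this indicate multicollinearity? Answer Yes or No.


Compare VIF = 9.36 to the threshold of 10.
9.36 < 10, so the answer is No.

No


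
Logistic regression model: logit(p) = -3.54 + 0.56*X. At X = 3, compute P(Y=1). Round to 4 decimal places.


Compute z = -3.54 + (0.56)(3) = -1.8600.
exp(-z) = 6.4237.
P = 1/(1 + 6.4237) = 0.1347.

0.1347


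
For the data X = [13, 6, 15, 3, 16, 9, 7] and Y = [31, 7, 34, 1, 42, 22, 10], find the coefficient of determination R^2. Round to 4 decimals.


The fitted line is Y = -9.5533 + 3.0996*X.
SSres = 36.2771, SStot = 1428.0000.
R^2 = 1 - SSres/SStot = 0.9746.

0.9746


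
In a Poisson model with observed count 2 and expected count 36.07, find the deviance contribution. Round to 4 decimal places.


y/mu = 2/36.07 = 0.055448 (approx.), and ln(2/36.07) = -2.892314.
y * ln(y/mu) = 2 * -2.892314 = -5.784628.
y - mu = -34.07.
D = 2 * (-5.784628 - -34.07) = 56.570744, which rounds to 56.5707.

56.5707


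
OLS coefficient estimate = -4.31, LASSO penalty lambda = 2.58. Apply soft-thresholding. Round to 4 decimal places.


Absolute value: |-4.31| = 4.31.
Compare to lambda = 2.58.
Since |beta| > lambda, coefficient = sign(beta)*(|beta| - lambda) = -1.7300.

-1.7300


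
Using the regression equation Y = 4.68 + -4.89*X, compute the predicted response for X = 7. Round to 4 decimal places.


Predicted value:
Y = 4.68 + (-4.89)(7) = 4.68 + -34.2300 = -29.5500.

-29.5500


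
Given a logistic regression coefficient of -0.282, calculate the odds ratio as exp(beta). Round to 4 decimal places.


Odds ratio = exp(beta) = exp(-0.282).
= 0.7543.

0.7543


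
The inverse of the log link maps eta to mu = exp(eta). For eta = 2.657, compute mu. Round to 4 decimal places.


The inverse log link gives:
mu = exp(2.657) = 14.2535.

14.2535


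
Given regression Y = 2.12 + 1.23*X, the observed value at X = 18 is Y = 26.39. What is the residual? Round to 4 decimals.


Predicted = 2.12 + 1.23 * 18 = 24.2600.
Residual = 26.39 - 24.2600 = 2.1300.

2.1300


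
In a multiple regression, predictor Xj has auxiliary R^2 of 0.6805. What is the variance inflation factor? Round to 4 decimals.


Using VIF = 1/(1 - R^2_j):
1 - 0.6805 = 0.3195.
VIF = 3.1299.

3.1299


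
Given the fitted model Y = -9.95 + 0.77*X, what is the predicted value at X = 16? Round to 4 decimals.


Substitute X = 16 into the equation:
Y = -9.95 + 0.77 * 16 = -9.95 + 12.3200 = 2.3700.

2.3700


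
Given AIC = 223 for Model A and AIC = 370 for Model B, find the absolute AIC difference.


Compute |223 - 370| = 147.
Model A has the smaller AIC.

147


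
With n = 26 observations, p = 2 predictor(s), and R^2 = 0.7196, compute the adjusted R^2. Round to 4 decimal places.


Adjusted R^2 = 1 - (1 - R^2) * (n-1)/(n-p-1).
(1 - R^2) = 0.2804.
(n-1)/(n-p-1) = 25/23.
(1 - R^2) * (n-1) = 0.2804 * 25 = 7.0100.
Divide by (n-p-1): 7.0100 / 23 = 0.3048.
Adj R^2 = 1 - 0.3048 = 0.6952.

0.6952


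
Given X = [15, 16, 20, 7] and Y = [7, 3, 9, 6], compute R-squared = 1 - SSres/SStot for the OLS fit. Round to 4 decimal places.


Fit the OLS line: b0 = 4.2135, b1 = 0.1404.
SSres = 16.9944.
SStot = 18.7500.
R^2 = 1 - 16.9944/18.7500 = 0.0936.

0.0936


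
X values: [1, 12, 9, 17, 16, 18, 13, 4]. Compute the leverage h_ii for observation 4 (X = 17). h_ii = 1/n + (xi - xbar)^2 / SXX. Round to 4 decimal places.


Mean of X: xbar = 11.2500.
SXX = 267.5000.
For X = 17: h = 1/8 + (17 - 11.2500)^2/267.5000 = 0.2486.

0.2486


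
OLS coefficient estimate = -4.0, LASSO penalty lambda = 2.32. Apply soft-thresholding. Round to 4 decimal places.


Absolute value: |-4.0| = 4.0.
Compare to lambda = 2.32.
Since |beta| > lambda, coefficient = sign(beta)*(|beta| - lambda) = -1.6800.

-1.6800


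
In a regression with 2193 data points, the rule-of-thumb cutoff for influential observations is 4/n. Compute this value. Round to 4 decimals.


The threshold is 4/n.
4/2193 = 0.0018.

0.0018


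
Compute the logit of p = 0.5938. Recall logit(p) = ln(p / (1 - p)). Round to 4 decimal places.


Compute the odds: 0.5938/0.4062 = 1.4618.
Take the natural log: ln(1.4618) = 0.3797.

0.3797


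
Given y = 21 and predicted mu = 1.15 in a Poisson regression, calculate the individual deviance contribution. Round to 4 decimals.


y/mu = 21/1.15 = 18.260870 (approx.), and ln(21/1.15) = 2.904760.
y * ln(y/mu) = 21 * 2.904760 = 60.999960.
y - mu = 19.85.
D = 2 * (60.999960 - 19.85) = 82.299920, which rounds to 82.2999.

82.2999


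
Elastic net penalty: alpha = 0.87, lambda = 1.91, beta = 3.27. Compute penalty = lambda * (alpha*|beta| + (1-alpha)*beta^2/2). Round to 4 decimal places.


alpha * |beta| = 0.87 * 3.27 = 2.8449.
(1-alpha) * beta^2/2 = 0.13 * 10.6929/2 = 0.6950.
Total = 1.91 * (2.8449 + 0.6950) = 6.7613.

6.7613


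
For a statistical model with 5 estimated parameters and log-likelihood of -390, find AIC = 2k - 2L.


AIC = 2*5 - 2*(-390).
= 10 + 780 = 790.

790


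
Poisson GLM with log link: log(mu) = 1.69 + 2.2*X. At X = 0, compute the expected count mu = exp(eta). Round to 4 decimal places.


Compute eta = 1.69 + 2.2 * 0 = 1.6900.
Apply inverse link: mu = e^1.6900 = 5.4195.

5.4195


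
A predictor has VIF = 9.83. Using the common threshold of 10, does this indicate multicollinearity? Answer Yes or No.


Check: VIF = 9.83 vs threshold = 10.
Since 9.83 < 10, the answer is No.

No


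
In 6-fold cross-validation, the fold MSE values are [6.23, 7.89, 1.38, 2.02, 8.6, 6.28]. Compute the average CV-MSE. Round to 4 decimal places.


Add all fold MSEs: 32.4000.
Divide by k = 6: 32.4000/6 = 5.4000.

5.4000


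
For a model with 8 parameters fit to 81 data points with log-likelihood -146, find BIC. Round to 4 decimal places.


ln(81) = 4.394449.
k * ln(n) = 8 * 4.394449 = 35.155592.
-2L = 292.
BIC = 35.155592 + 292 = 327.155592, which rounds to 327.1556.

327.1556


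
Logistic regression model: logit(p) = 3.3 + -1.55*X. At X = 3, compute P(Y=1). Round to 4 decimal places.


Linear predictor: z = 3.3 + -1.55 * 3 = -1.3500.
P = 1/(1 + exp(1.3500)) = 1/(1 + 3.8574) = 0.2059.

0.2059


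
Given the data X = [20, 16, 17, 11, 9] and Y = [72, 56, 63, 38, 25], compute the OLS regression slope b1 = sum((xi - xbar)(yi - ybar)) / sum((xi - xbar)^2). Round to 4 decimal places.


First compute the means: xbar = 14.6000, ybar = 50.8000.
Then S_xx = sum((xi - xbar)^2) = 81.2000.
S_xy = sum((xi - xbar)(yi - ybar)) = 341.6000.
b1 = S_xy / S_xx = 341.6000 / 81.2000 = 4.2069.

4.2069


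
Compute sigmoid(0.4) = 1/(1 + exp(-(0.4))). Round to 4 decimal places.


exp(-0.4000) = 0.6703.
1 + exp(-z) = 1.6703.
sigmoid = 1/1.6703 = 0.5987.

0.5987


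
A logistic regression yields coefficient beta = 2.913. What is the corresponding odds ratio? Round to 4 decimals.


Odds ratio = exp(beta) = exp(2.913).
= 18.4120.

18.4120


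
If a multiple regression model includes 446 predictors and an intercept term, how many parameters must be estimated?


Including the intercept, the model has 446 predictor coefficients + 1 intercept.
Total = 447.

447


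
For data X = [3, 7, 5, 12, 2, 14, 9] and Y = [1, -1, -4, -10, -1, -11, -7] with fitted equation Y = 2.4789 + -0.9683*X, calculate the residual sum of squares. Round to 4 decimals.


Compute predicted values, then residuals = yi - yhat_i.
Residuals: [1.4260, 3.2992, -1.6374, -0.8593, -1.5423, 0.0773, -0.7642].
SSres = sum(residual^2) = 19.3063.

19.3063


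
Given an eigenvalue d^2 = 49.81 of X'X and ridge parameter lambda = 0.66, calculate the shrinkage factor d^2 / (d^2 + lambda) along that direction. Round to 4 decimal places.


Compute the denominator: 49.81 + 0.66 = 50.4700.
Shrinkage factor = 49.81 / 50.4700 = 0.9869.

0.9869


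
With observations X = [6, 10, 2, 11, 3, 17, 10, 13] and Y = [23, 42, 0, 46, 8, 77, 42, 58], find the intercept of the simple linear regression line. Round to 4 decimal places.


Compute b1 = 5.0389 from the OLS formula.
With xbar = 9.0000 and ybar = 37.0000, the intercept is:
b0 = 37.0000 - 5.0389 * 9.0000 = -8.3500.

-8.3500


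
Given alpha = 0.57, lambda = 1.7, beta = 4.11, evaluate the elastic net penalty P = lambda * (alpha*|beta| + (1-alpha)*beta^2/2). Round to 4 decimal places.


Compute:
L1 = 0.57 * 4.11 = 2.3427.
L2 = 0.43 * 4.11^2 / 2 = 3.6318.
Penalty = 1.7 * (2.3427 + 3.6318) = 10.1567.

10.1567


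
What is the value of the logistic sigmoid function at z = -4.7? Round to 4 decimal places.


Compute exp(4.7000) = 109.9472.
Sigmoid = 1 / (1 + 109.9472) = 1 / 110.9472 = 0.0090.

0.0090


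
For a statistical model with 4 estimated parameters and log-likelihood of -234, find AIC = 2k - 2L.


AIC = 2k - 2*loglik = 2(4) - 2(-234).
= 8 + 468 = 476.

476


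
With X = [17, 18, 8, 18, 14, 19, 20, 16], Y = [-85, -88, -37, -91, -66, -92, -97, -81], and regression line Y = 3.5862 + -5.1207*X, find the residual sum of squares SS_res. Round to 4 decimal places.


Predicted values from Y = 3.5862 + -5.1207*X.
Residuals: [-1.5343, 0.5864, 0.3794, -2.4136, 2.1036, 1.7071, 1.8278, -2.6550].
SSres = 26.3966.

26.3966


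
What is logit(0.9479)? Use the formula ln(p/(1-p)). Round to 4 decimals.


1 - p = 0.0521.
p/(1-p) = 18.1939.
logit = ln(18.1939) = 2.9011.

2.9011


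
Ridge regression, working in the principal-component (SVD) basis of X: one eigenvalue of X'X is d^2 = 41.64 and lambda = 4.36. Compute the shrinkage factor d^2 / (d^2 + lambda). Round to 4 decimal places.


Compute the denominator: 41.64 + 4.36 = 46.0000.
Shrinkage factor = 41.64 / 46.0000 = 0.9052.

0.9052


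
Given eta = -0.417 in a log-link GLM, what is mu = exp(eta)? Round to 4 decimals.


The inverse log link gives:
mu = exp(-0.417) = 0.6590.

0.6590


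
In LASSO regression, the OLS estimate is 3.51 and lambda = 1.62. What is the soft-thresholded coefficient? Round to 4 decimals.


Absolute value: |3.51| = 3.51.
Compare to lambda = 1.62.
Since |beta| > lambda, coefficient = sign(beta)*(|beta| - lambda) = 1.8900.

1.8900


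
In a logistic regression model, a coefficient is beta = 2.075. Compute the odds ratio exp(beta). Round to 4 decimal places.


exp(2.075) = 7.9645.
So the odds ratio is 7.9645.

7.9645


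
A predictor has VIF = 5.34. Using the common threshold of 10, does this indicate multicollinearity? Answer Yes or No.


Check: VIF = 5.34 vs threshold = 10.
Since 5.34 < 10, the answer is No.

No


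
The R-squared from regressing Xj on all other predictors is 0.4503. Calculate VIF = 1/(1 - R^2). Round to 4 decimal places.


Using VIF = 1/(1 - R^2_j):
1 - 0.4503 = 0.5497.
VIF = 1.8192.

1.8192


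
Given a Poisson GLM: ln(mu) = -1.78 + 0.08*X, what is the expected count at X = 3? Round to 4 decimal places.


Linear predictor: eta = -1.78 + (0.08)(3) = -1.5400.
Expected count: mu = exp(-1.5400) = 0.2144.

0.2144


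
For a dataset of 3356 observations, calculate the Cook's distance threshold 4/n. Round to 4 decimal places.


The threshold is 4/n.
4/3356 = 0.0012.

0.0012


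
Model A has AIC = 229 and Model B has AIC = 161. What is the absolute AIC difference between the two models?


|AIC_A - AIC_B| = |229 - 161| = 68.
Model B is preferred (lower AIC).

68


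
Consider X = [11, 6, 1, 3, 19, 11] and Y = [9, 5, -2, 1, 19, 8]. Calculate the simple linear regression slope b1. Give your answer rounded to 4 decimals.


First compute the means: xbar = 8.5000, ybar = 6.6667.
Then S_xx = sum((xi - xbar)^2) = 215.5000.
S_xy = sum((xi - xbar)(yi - ybar)) = 239.0000.
b1 = S_xy / S_xx = 239.0000 / 215.5000 = 1.1090.

1.1090


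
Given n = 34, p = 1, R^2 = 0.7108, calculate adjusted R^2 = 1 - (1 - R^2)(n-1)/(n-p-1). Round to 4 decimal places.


Adjusted R^2 = 1 - (1 - R^2) * (n-1)/(n-p-1).
(1 - R^2) = 0.2892.
(n-1)/(n-p-1) = 33/32.
(1 - R^2) * (n-1) = 0.2892 * 33 = 9.5436.
Divide by (n-p-1): 9.5436 / 32 = 0.2982.
Adj R^2 = 1 - 0.2982 = 0.7018.

0.7018


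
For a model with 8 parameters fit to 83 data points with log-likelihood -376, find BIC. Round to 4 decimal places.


ln(83) = 4.418841.
k * ln(n) = 8 * 4.418841 = 35.350728.
-2L = 752.
BIC = 35.350728 + 752 = 787.350728, which rounds to 787.3507.

787.3507


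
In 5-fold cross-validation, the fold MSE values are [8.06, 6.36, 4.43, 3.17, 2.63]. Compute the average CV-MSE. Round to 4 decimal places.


Sum of fold MSEs = 24.6500.
Average = 24.6500 / 5 = 4.9300.

4.9300


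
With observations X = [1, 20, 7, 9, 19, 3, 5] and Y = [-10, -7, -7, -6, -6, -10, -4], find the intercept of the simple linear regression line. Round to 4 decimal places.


The slope is b1 = 0.1178.
Sample means are xbar = 9.1429 and ybar = -7.1429.
Intercept: b0 = -7.1429 - (0.1178)(9.1429) = -8.2196.

-8.2196


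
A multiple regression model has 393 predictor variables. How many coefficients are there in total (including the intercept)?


Including the intercept, the model has 393 predictor coefficients + 1 intercept.
Total = 394.

394


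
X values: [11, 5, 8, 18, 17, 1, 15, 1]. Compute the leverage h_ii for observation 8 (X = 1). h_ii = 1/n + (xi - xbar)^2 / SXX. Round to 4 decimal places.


Compute xbar = 9.5000 with n = 8 observations.
SXX = 328.0000.
Leverage = 1/8 + (1 - 9.5000)^2/328.0000 = 0.3453.

0.3453


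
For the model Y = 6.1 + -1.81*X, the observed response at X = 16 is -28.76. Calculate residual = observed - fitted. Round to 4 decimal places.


Fitted value at X = 16 is yhat = 6.1 + -1.81*16 = -22.8600.
Residual = -28.76 - -22.8600 = -5.9000.

-5.9000


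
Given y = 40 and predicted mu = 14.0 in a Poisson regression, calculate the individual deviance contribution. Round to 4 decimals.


First: ln(40/14.0) = 1.049822.
Then: 40 * 1.049822 = 41.992880.
y - mu = 40 - 14.0 = 26.0.
D = 2(41.992880 - 26.0) = 31.985760, which rounds to 31.9858.

31.9858


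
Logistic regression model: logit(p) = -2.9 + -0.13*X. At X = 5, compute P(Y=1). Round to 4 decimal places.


Linear predictor: z = -2.9 + -0.13 * 5 = -3.5500.
P = 1/(1 + exp(3.5500)) = 1/(1 + 34.8133) = 0.0279.

0.0279


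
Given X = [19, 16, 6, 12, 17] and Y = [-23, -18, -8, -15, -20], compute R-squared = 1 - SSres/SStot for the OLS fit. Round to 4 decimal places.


Fit the OLS line: b0 = -1.3472, b1 = -1.1038.
SSres = 1.6585.
SStot = 130.8000.
R^2 = 1 - 1.6585/130.8000 = 0.9873.

0.9873


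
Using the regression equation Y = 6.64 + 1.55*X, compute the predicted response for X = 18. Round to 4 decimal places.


Substitute X = 18 into the equation:
Y = 6.64 + 1.55 * 18 = 6.64 + 27.9000 = 34.5400.

34.5400


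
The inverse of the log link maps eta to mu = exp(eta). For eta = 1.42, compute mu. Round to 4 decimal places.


Apply the inverse link:
mu = e^1.42 = 4.1371.

4.1371


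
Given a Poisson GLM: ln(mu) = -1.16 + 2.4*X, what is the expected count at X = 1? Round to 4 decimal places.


Linear predictor: eta = -1.16 + (2.4)(1) = 1.2400.
Expected count: mu = exp(1.2400) = 3.4556.

3.4556


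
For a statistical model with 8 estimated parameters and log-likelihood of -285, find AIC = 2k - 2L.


AIC = 2*8 - 2*(-285).
= 16 + 570 = 586.

586


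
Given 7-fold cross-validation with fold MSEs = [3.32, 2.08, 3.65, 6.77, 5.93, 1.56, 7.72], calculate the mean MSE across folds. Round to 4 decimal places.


Total MSE across folds = 31.0300.
CV-MSE = 31.0300/7 = 4.4329.

4.4329


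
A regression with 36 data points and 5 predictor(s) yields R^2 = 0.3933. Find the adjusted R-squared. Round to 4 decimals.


Adjusted R^2 = 1 - (1 - R^2) * (n-1)/(n-p-1).
(1 - R^2) = 0.6067.
(n-1)/(n-p-1) = 35/30.
(1 - R^2) * (n-1) = 0.6067 * 35 = 21.2345.
Divide by (n-p-1): 21.2345 / 30 = 0.7078.
Adj R^2 = 1 - 0.7078 = 0.2922.

0.2922


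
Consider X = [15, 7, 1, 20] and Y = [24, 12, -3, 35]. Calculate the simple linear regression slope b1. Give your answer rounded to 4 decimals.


The sample means are xbar = 10.7500 and ybar = 17.0000.
Compute S_xx = 212.7500 and S_xy = 410.0000.
Slope b1 = S_xy / S_xx = 410.0000 / 212.7500 = 1.9271.

1.9271


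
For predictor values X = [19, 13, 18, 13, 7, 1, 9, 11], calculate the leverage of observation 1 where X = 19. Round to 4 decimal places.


Compute xbar = 11.3750 with n = 8 observations.
SXX = 239.8750.
Leverage = 1/8 + (19 - 11.3750)^2/239.8750 = 0.3674.

0.3674
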